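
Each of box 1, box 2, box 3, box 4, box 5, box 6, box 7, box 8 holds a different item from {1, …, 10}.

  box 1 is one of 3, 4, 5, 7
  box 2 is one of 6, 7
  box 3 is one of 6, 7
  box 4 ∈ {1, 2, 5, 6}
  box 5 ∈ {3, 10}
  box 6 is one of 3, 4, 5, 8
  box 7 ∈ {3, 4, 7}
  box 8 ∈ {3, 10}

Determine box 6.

box 2 and box 3 share exactly the 2 values {6, 7}; by pigeonhole those values go to them, so strike 6, 7 from box 1, box 4, box 7.
box 5 and box 8 between them cover only {3, 10} — a naked pair. Remove those values from box 1, box 6, box 7.
box 7 must be 4 (only option left). Remove 4 from box 1, box 6.
That leaves box 1 = 5. Remove 5 from box 4, box 6.
So box 6 = 8.

8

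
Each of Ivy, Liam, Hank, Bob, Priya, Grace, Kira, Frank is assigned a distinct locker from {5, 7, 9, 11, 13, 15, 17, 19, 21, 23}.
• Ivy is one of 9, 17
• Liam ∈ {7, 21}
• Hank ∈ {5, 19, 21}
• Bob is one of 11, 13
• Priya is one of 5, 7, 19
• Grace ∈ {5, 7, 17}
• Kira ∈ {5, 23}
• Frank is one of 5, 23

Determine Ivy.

9

Kira and Frank share exactly the 2 values {5, 23}; by pigeonhole those values go to them, so strike 5, 23 from Hank, Priya, Grace.
Liam, Hank, Priya between them cover only {7, 19, 21} — a naked triple. Remove those values from Grace.
That leaves Grace = 17. Eliminate 17 elsewhere: Ivy.
So Ivy = 9.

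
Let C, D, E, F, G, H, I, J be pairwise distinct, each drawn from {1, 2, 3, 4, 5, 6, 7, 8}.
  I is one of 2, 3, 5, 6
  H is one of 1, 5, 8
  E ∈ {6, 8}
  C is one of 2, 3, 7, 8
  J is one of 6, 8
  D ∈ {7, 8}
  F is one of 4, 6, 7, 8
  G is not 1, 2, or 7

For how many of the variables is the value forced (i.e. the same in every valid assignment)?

The 8 variables draw from only 8 values {1, 2, 3, 4, 5, 6, 7, 8}, so each is used; only H can be 1, hence H = 1.
The 2 variables E and J are confined to {6, 8}, which locks those values in; drop them from C, D, F, G, I.
D's domain is down to {7}, so D = 7. Eliminate 7 elsewhere: C, F.
That leaves F = 4. So G can't be 4.
Determined: D=7, F=4, H=1. The other variables each still have more than one consistent value. That makes 3.

3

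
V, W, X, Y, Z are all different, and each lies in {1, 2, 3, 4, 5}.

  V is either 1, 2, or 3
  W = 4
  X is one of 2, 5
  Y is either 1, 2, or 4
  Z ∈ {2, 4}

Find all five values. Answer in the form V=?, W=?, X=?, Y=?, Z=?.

W must be 4 (only option left). Eliminate 4 elsewhere: Y, Z.
Z must be 2 (only option left). So V, X, Y can't be 2.
That leaves X = 5.
Y has just one choice, so Y = 1. Eliminate 1 elsewhere: V.
That leaves V = 3.

V=3, W=4, X=5, Y=1, Z=2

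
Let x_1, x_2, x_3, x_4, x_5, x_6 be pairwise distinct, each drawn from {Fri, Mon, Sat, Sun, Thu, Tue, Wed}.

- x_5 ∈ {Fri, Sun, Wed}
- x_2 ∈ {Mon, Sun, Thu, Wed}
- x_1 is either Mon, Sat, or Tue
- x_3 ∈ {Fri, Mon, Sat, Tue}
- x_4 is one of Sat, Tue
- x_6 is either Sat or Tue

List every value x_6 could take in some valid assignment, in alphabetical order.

x_4 and x_6 share exactly the 2 values {Sat, Tue}; by pigeonhole those values go to them, so strike Sat, Tue from x_1, x_3.
x_1 has just one choice, so x_1 = Mon. So x_2, x_3 can't be Mon.
That leaves x_3 = Fri. Strike Fri from x_5.
No further eliminations apply; x_6 can still be any of Sat, Tue.

Sat, Tue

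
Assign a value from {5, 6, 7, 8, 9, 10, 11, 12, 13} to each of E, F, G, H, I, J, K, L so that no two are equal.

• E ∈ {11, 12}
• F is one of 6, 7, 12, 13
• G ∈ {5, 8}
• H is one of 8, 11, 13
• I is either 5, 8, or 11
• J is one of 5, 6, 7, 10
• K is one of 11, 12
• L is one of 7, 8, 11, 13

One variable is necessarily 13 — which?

The 8 variables draw from only 8 values {5, 6, 7, 8, 10, 11, 12, 13}, so each is used; only J can be 10, hence J = 10.
The 7 still-open variables draw from only 7 values {5, 6, 7, 8, 11, 12, 13}, so each is used; only F can be 6, hence F = 6.
The 6 still-open variables draw from only 6 values {5, 7, 8, 11, 12, 13}, so each is used; only L can be 7, hence L = 7.
The 5 still-open variables together cover exactly {5, 8, 11, 12, 13} — 5 values for 5 variables — and 13 appears only in H's list, so H = 13.

H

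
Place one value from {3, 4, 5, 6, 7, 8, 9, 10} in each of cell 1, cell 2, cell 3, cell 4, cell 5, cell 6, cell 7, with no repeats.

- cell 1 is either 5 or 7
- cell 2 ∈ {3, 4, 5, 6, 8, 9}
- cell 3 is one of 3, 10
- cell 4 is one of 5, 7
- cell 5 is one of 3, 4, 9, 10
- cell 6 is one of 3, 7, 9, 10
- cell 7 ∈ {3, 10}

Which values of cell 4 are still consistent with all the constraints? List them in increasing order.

cell 1 and cell 4 share exactly the 2 values {5, 7}; by pigeonhole those values go to them, so strike 5, 7 from cell 2, cell 6.
cell 3 and cell 7 between them cover only {3, 10} — a naked pair. Remove those values from cell 2, cell 5, cell 6.
That leaves cell 6 = 9. Remove 9 from cell 2, cell 5.
That leaves cell 5 = 4. Eliminate 4 elsewhere: cell 2.
No further eliminations apply; cell 4 can still be any of 5, 7.

5, 7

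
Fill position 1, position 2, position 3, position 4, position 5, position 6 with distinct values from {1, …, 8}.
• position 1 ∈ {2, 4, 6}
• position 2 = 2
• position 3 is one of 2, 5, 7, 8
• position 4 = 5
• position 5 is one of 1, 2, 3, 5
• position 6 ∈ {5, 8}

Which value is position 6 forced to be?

8

position 2's domain is down to {2}, so position 2 = 2. Strike 2 from position 1, position 3, position 5.
position 4 has just one choice, so position 4 = 5. So position 3, position 5, position 6 can't be 5.
So position 6 = 8.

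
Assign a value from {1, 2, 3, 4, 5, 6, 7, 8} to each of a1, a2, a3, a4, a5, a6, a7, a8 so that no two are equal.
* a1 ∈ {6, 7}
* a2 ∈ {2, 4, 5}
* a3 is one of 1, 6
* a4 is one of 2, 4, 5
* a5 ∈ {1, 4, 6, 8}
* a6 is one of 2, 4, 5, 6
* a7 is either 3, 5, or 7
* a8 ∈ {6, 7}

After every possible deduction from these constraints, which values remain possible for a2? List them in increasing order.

2, 4, 5

The 8 variables draw from only 8 values {1, 2, 3, 4, 5, 6, 7, 8}, so each is used; only a7 can be 3, hence a7 = 3.
The 7 still-open variables together cover exactly {1, 2, 4, 5, 6, 7, 8} — 7 values for 7 variables — and 8 appears only in a5's list, so a5 = 8.
The 6 still-open variables together cover exactly {1, 2, 4, 5, 6, 7} — 6 values for 6 variables — and 1 appears only in a3's list, so a3 = 1.
The 2 variables a1 and a8 are confined to {6, 7}, which locks those values in; drop them from a6.
No further eliminations apply; a2 can still be any of 2, 4, 5.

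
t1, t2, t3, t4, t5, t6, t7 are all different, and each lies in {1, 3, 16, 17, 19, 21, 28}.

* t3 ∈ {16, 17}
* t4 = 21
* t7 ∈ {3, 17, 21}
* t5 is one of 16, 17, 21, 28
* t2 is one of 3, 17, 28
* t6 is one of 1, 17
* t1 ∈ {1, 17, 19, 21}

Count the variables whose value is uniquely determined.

3

t4's domain is down to {21}, so t4 = 21. Strike 21 from t1, t5, t7.
The 6 still-open variables together cover exactly {1, 3, 16, 17, 19, 28} — 6 values for 6 variables — and 19 appears only in t1's list, so t1 = 19.
The 5 still-open variables draw from only 5 values {1, 3, 16, 17, 28}, so each is used; only t6 can be 1, hence t6 = 1.
Determined: t1=19, t4=21, t6=1. The other variables each still have more than one consistent value. That makes 3.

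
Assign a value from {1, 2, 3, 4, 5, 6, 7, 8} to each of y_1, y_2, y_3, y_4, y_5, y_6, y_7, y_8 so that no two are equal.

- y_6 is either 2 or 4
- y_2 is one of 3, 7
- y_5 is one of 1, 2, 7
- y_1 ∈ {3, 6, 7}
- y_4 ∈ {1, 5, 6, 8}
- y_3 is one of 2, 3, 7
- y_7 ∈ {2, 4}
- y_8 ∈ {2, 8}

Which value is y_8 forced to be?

Among the 8 variables, 5 fits only y_4 (and all 8 values in {1, 2, 3, 4, 5, 6, 7, 8} must be used), so y_4 = 5.
The 7 still-open variables draw from only 7 values {1, 2, 3, 4, 6, 7, 8}, so each is used; only y_5 can be 1, hence y_5 = 1.
The 6 still-open variables draw from only 6 values {2, 3, 4, 6, 7, 8}, so each is used; only y_1 can be 6, hence y_1 = 6.
Among the 5 still-open variables, 8 fits only y_8 (and all 5 values in {2, 3, 4, 7, 8} must be used), so y_8 = 8.

8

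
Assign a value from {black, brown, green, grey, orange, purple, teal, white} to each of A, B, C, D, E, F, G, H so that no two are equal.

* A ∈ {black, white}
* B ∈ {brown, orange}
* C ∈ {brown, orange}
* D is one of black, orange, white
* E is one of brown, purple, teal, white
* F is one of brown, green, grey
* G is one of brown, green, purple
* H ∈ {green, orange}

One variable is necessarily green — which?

The 8 variables draw from only 8 values {black, brown, green, grey, orange, purple, teal, white}, so each is used; only F can be grey, hence F = grey.
Among the 7 still-open variables, teal fits only E (and all 7 values in {black, brown, green, orange, purple, teal, white} must be used), so E = teal.
Among the 6 still-open variables, purple fits only G (and all 6 values in {black, brown, green, orange, purple, white} must be used), so G = purple.
The 5 still-open variables together cover exactly {black, brown, green, orange, white} — 5 values for 5 variables — and green appears only in H's list, so H = green.

H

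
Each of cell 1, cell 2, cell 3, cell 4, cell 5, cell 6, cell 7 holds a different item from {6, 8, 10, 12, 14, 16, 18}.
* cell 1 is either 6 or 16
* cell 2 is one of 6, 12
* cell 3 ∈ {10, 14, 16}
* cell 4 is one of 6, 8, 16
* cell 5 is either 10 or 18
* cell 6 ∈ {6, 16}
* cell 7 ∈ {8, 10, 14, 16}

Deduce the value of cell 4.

8

The 7 variables draw from only 7 values {6, 8, 10, 12, 14, 16, 18}, so each is used; only cell 2 can be 12, hence cell 2 = 12.
Among the 6 still-open variables, 18 fits only cell 5 (and all 6 values in {6, 8, 10, 14, 16, 18} must be used), so cell 5 = 18.
cell 1 and cell 6 share exactly the 2 values {6, 16}; by pigeonhole those values go to them, so strike 6, 16 from cell 3, cell 4, cell 7.
So cell 4 = 8.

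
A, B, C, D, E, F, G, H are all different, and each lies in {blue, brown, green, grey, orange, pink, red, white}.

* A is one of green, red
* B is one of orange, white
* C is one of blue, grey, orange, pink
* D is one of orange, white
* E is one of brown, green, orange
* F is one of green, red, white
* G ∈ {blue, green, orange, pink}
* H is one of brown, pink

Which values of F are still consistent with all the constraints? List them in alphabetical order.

green, red

The 8 variables together cover exactly {blue, brown, green, grey, orange, pink, red, white} — 8 values for 8 variables — and grey appears only in C's list, so C = grey.
The 7 still-open variables draw from only 7 values {blue, brown, green, orange, pink, red, white}, so each is used; only G can be blue, hence G = blue.
The 6 still-open variables together cover exactly {brown, green, orange, pink, red, white} — 6 values for 6 variables — and pink appears only in H's list, so H = pink.
The 5 still-open variables draw from only 5 values {brown, green, orange, red, white}, so each is used; only E can be brown, hence E = brown.
B and D between them cover only {orange, white} — a naked pair. Remove those values from F.
No further eliminations apply; F can still be any of green, red.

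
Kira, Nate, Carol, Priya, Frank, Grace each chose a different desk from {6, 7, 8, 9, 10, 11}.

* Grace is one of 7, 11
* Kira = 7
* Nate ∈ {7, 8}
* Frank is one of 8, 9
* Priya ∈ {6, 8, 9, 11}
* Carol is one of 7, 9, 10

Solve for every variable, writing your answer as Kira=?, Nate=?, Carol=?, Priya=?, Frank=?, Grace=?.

Kira must be 7 (only option left). Strike 7 from Nate, Carol, Grace.
That leaves Nate = 8. Remove 8 from Priya, Frank.
Frank has just one choice, so Frank = 9. Strike 9 from Carol, Priya.
That leaves Grace = 11. Remove 11 from Priya.
Carol's domain is down to {10}, so Carol = 10.
Priya's domain is down to {6}, so Priya = 6.

Kira=7, Nate=8, Carol=10, Priya=6, Frank=9, Grace=11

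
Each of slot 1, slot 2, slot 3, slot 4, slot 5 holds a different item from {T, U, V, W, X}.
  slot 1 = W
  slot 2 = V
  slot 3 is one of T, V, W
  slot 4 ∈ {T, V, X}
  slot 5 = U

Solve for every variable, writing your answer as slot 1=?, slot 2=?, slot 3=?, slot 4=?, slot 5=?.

slot 1=W, slot 2=V, slot 3=T, slot 4=X, slot 5=U

slot 1 has just one choice, so slot 1 = W. Eliminate W elsewhere: slot 3.
slot 2 must be V (only option left). Strike V from slot 3, slot 4.
slot 3's domain is down to {T}, so slot 3 = T. Strike T from slot 4.
That leaves slot 4 = X.
slot 5 must be U (only option left).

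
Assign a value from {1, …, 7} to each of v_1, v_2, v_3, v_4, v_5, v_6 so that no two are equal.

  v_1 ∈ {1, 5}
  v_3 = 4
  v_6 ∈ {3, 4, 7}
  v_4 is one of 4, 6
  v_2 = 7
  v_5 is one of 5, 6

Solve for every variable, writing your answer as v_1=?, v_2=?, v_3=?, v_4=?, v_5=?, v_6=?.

v_1=1, v_2=7, v_3=4, v_4=6, v_5=5, v_6=3

v_2's domain is down to {7}, so v_2 = 7. Eliminate 7 elsewhere: v_6.
v_3 must be 4 (only option left). So v_4, v_6 can't be 4.
v_4's domain is down to {6}, so v_4 = 6. Eliminate 6 elsewhere: v_5.
v_5 must be 5 (only option left). Strike 5 from v_1.
v_6 must be 3 (only option left).
v_1's domain is down to {1}, so v_1 = 1.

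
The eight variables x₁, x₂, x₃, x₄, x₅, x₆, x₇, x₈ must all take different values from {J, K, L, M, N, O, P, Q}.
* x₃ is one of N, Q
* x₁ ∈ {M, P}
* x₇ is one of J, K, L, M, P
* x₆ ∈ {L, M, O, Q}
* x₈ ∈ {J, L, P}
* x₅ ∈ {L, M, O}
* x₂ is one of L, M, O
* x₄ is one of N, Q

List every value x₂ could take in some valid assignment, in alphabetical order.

L, M, O

Among the 8 variables, K fits only x₇ (and all 8 values in {J, K, L, M, N, O, P, Q} must be used), so x₇ = K.
Among the 7 still-open variables, J fits only x₈ (and all 7 values in {J, L, M, N, O, P, Q} must be used), so x₈ = J.
The 6 still-open variables together cover exactly {L, M, N, O, P, Q} — 6 values for 6 variables — and P appears only in x₁'s list, so x₁ = P.
x₃ and x₄ share exactly the 2 values {N, Q}; by pigeonhole those values go to them, so strike N, Q from x₆.
No further eliminations apply; x₂ can still be any of L, M, O.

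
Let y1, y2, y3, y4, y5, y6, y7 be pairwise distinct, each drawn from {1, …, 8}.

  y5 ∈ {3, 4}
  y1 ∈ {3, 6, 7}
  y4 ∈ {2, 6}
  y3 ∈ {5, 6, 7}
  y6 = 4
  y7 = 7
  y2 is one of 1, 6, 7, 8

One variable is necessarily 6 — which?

y6 must be 4 (only option left). So y5 can't be 4.
y7's domain is down to {7}, so y7 = 7. Eliminate 7 elsewhere: y1, y2, y3.
That leaves y5 = 3. So y1 can't be 3.
So 6 goes to y1.

y1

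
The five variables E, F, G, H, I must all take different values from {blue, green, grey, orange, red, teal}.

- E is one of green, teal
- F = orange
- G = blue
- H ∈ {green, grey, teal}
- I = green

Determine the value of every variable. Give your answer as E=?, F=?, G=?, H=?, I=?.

F must be orange (only option left).
G's domain is down to {blue}, so G = blue.
That leaves I = green. Eliminate green elsewhere: E, H.
E has just one choice, so E = teal. Strike teal from H.
H has just one choice, so H = grey.

E=teal, F=orange, G=blue, H=grey, I=green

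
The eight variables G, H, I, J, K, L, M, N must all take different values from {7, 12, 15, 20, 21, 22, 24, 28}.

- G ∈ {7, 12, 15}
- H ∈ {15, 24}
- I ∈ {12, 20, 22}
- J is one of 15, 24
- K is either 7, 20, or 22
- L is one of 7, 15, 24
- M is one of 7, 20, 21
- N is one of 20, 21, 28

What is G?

The 8 variables draw from only 8 values {7, 12, 15, 20, 21, 22, 24, 28}, so each is used; only N can be 28, hence N = 28.
The 7 still-open variables together cover exactly {7, 12, 15, 20, 21, 22, 24} — 7 values for 7 variables — and 21 appears only in M's list, so M = 21.
H and J between them cover only {15, 24} — a naked pair. Remove those values from G, L.
L must be 7 (only option left). Strike 7 from G, K.
So G = 12.

12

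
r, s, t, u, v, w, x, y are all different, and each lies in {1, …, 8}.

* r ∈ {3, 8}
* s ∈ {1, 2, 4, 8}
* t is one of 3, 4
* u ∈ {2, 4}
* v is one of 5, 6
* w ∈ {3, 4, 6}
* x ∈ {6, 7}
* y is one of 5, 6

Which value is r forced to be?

8

The 8 variables together cover exactly {1, 2, 3, 4, 5, 6, 7, 8} — 8 values for 8 variables — and 1 appears only in s's list, so s = 1.
The 7 still-open variables draw from only 7 values {2, 3, 4, 5, 6, 7, 8}, so each is used; only u can be 2, hence u = 2.
The 6 still-open variables together cover exactly {3, 4, 5, 6, 7, 8} — 6 values for 6 variables — and 7 appears only in x's list, so x = 7.
The 5 still-open variables draw from only 5 values {3, 4, 5, 6, 8}, so each is used; only r can be 8, hence r = 8.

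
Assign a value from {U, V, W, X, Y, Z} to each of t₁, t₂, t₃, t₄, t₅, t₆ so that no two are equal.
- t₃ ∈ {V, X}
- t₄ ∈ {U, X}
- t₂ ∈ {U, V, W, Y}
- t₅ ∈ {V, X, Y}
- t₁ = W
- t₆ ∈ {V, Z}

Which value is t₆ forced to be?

Z

t₁ has just one choice, so t₁ = W. Remove W from t₂.
The 5 still-open variables draw from only 5 values {U, V, X, Y, Z}, so each is used; only t₆ can be Z, hence t₆ = Z.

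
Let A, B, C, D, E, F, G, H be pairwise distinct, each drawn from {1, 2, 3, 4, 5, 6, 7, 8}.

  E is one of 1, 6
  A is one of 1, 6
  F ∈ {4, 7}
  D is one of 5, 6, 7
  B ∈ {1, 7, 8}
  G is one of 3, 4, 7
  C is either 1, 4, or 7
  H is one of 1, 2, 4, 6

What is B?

8

Among the 8 variables, 2 fits only H (and all 8 values in {1, 2, 3, 4, 5, 6, 7, 8} must be used), so H = 2.
Among the 7 still-open variables, 3 fits only G (and all 7 values in {1, 3, 4, 5, 6, 7, 8} must be used), so G = 3.
The 6 still-open variables draw from only 6 values {1, 4, 5, 6, 7, 8}, so each is used; only D can be 5, hence D = 5.
The 5 still-open variables together cover exactly {1, 4, 6, 7, 8} — 5 values for 5 variables — and 8 appears only in B's list, so B = 8.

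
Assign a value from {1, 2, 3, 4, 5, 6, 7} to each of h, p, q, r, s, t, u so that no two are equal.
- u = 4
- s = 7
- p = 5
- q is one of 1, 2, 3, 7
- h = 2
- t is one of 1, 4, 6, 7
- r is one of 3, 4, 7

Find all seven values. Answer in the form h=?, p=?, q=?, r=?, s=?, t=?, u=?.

h=2, p=5, q=1, r=3, s=7, t=6, u=4

h must be 2 (only option left). Eliminate 2 elsewhere: q.
That leaves p = 5.
s has just one choice, so s = 7. So q, r, t can't be 7.
u has just one choice, so u = 4. So r, t can't be 4.
r's domain is down to {3}, so r = 3. Eliminate 3 elsewhere: q.
That leaves q = 1. Strike 1 from t.
t must be 6 (only option left).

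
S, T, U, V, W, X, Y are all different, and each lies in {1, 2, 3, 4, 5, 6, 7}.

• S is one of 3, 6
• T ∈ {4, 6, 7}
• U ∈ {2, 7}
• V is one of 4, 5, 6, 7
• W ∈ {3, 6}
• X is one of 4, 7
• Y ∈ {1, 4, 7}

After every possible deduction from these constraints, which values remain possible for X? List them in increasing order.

The 7 variables draw from only 7 values {1, 2, 3, 4, 5, 6, 7}, so each is used; only Y can be 1, hence Y = 1.
Among the 6 still-open variables, 2 fits only U (and all 6 values in {2, 3, 4, 5, 6, 7} must be used), so U = 2.
The 5 still-open variables draw from only 5 values {3, 4, 5, 6, 7}, so each is used; only V can be 5, hence V = 5.
S and W between them cover only {3, 6} — a naked pair. Remove those values from T.
No further eliminations apply; X can still be any of 4, 7.

4, 7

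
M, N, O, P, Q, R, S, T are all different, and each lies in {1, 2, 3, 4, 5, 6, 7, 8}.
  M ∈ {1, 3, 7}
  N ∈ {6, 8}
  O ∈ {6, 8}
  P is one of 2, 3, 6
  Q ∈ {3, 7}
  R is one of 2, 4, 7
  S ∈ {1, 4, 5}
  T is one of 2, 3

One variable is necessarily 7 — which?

Q

The 8 variables draw from only 8 values {1, 2, 3, 4, 5, 6, 7, 8}, so each is used; only S can be 5, hence S = 5.
Among the 7 still-open variables, 1 fits only M (and all 7 values in {1, 2, 3, 4, 6, 7, 8} must be used), so M = 1.
The 6 still-open variables draw from only 6 values {2, 3, 4, 6, 7, 8}, so each is used; only R can be 4, hence R = 4.
The 5 still-open variables draw from only 5 values {2, 3, 6, 7, 8}, so each is used; only Q can be 7, hence Q = 7.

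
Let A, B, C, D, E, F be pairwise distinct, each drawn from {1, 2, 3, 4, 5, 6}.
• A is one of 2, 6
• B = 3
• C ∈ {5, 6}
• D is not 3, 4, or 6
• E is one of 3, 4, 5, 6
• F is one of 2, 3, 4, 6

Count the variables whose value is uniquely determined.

2

B must be 3 (only option left). Strike 3 from E, F.
The 5 still-open variables draw from only 5 values {1, 2, 4, 5, 6}, so each is used; only D can be 1, hence D = 1.
Determined: B=3, D=1. The other variables each still have more than one consistent value. That makes 2.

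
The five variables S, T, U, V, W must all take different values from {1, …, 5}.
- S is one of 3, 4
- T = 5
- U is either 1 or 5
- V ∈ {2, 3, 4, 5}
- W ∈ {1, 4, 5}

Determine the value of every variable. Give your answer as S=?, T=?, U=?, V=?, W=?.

S=3, T=5, U=1, V=2, W=4

T has just one choice, so T = 5. Eliminate 5 elsewhere: U, V, W.
U must be 1 (only option left). So W can't be 1.
W's domain is down to {4}, so W = 4. Eliminate 4 elsewhere: S, V.
That leaves S = 3. Remove 3 from V.
V must be 2 (only option left).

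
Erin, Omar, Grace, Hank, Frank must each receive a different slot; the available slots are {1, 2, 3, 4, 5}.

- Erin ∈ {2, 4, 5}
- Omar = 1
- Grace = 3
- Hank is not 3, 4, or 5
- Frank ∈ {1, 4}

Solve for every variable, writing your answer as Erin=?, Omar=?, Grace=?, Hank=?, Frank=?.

Omar must be 1 (only option left). Eliminate 1 elsewhere: Hank, Frank.
That leaves Grace = 3.
Hank must be 2 (only option left). Remove 2 from Erin.
Frank has just one choice, so Frank = 4. Eliminate 4 elsewhere: Erin.
Erin must be 5 (only option left).

Erin=5, Omar=1, Grace=3, Hank=2, Frank=4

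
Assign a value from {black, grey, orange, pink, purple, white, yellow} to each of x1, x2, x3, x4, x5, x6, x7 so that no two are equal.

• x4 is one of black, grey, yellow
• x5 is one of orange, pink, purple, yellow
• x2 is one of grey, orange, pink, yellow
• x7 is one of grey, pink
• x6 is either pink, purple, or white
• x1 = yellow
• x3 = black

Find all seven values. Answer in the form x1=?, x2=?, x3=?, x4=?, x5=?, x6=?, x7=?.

x1=yellow, x2=orange, x3=black, x4=grey, x5=purple, x6=white, x7=pink

x1 must be yellow (only option left). Remove yellow from x2, x4, x5.
That leaves x3 = black. Eliminate black elsewhere: x4.
That leaves x4 = grey. So x2, x7 can't be grey.
x7 must be pink (only option left). Remove pink from x2, x5, x6.
x2 has just one choice, so x2 = orange. So x5 can't be orange.
x5's domain is down to {purple}, so x5 = purple. So x6 can't be purple.
That leaves x6 = white.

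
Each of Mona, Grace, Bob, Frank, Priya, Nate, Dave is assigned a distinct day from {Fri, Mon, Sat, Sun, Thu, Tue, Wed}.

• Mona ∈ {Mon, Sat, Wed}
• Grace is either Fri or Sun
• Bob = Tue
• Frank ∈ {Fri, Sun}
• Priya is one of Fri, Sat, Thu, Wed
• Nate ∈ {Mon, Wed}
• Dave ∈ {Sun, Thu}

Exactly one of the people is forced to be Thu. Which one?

Bob's domain is down to {Tue}, so Bob = Tue.
Grace and Frank share exactly the 2 values {Fri, Sun}; by pigeonhole those values go to them, so strike Fri, Sun from Priya, Dave.
So Thu goes to Dave.

Dave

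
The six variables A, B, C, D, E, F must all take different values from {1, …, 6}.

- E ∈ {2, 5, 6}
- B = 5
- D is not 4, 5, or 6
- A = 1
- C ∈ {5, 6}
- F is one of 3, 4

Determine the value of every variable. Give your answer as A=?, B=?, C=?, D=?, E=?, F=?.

A's domain is down to {1}, so A = 1. Remove 1 from D.
B has just one choice, so B = 5. Eliminate 5 elsewhere: C, E.
C's domain is down to {6}, so C = 6. So E can't be 6.
That leaves E = 2. Eliminate 2 elsewhere: D.
D must be 3 (only option left). So F can't be 3.
F's domain is down to {4}, so F = 4.

A=1, B=5, C=6, D=3, E=2, F=4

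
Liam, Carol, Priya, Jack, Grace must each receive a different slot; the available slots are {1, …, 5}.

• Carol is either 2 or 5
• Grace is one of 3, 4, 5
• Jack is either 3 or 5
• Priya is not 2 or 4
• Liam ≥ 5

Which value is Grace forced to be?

4

Liam's domain is down to {5}, so Liam = 5. So Carol, Priya, Jack, Grace can't be 5.
Carol's domain is down to {2}, so Carol = 2.
Jack has just one choice, so Jack = 3. Remove 3 from Priya, Grace.
So Grace = 4.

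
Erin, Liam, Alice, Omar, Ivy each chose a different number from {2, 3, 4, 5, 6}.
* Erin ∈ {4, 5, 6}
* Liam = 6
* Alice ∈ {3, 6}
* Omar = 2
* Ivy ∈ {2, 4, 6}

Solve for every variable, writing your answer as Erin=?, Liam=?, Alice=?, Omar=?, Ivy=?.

Liam must be 6 (only option left). Eliminate 6 elsewhere: Erin, Alice, Ivy.
Alice must be 3 (only option left).
Omar has just one choice, so Omar = 2. Strike 2 from Ivy.
Ivy has just one choice, so Ivy = 4. Strike 4 from Erin.
Erin has just one choice, so Erin = 5.

Erin=5, Liam=6, Alice=3, Omar=2, Ivy=4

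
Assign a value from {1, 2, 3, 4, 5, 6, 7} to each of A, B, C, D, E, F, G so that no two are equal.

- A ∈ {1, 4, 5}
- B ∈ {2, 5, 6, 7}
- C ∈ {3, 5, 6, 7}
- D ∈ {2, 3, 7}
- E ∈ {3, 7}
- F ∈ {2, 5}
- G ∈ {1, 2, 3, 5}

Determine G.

1

The 7 variables together cover exactly {1, 2, 3, 4, 5, 6, 7} — 7 values for 7 variables — and 4 appears only in A's list, so A = 4.
Among the 6 still-open variables, 1 fits only G (and all 6 values in {1, 2, 3, 5, 6, 7} must be used), so G = 1.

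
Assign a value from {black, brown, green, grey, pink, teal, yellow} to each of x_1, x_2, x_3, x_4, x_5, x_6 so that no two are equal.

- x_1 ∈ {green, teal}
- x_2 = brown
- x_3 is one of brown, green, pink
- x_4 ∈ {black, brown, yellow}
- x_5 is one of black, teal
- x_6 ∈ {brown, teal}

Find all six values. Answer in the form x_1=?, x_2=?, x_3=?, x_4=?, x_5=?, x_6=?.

x_2 must be brown (only option left). Remove brown from x_3, x_4, x_6.
x_6 must be teal (only option left). Eliminate teal elsewhere: x_1, x_5.
That leaves x_1 = green. So x_3 can't be green.
That leaves x_3 = pink.
x_5's domain is down to {black}, so x_5 = black. So x_4 can't be black.
That leaves x_4 = yellow.

x_1=green, x_2=brown, x_3=pink, x_4=yellow, x_5=black, x_6=teal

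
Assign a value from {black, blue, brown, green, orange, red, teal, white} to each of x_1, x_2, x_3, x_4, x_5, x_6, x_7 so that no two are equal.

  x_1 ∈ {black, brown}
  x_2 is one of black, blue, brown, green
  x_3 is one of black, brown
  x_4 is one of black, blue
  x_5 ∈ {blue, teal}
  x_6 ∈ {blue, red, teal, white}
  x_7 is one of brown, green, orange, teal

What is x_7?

orange

x_1 and x_3 share exactly the 2 values {black, brown}; by pigeonhole those values go to them, so strike black, brown from x_2, x_4, x_7.
x_4 must be blue (only option left). So x_2, x_5, x_6 can't be blue.
x_5 must be teal (only option left). Eliminate teal elsewhere: x_6, x_7.
x_2's domain is down to {green}, so x_2 = green. Eliminate green elsewhere: x_7.
So x_7 = orange.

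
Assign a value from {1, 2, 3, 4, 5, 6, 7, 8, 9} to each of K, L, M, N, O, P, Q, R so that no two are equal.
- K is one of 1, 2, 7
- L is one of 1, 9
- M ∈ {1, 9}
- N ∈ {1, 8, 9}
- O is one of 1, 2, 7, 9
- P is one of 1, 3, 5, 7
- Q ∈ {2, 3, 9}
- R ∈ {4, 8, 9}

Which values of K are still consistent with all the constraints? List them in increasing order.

Among the 8 variables, 4 fits only R (and all 8 values in {1, 2, 3, 4, 5, 7, 8, 9} must be used), so R = 4.
The 7 still-open variables draw from only 7 values {1, 2, 3, 5, 7, 8, 9}, so each is used; only P can be 5, hence P = 5.
Among the 6 still-open variables, 3 fits only Q (and all 6 values in {1, 2, 3, 7, 8, 9} must be used), so Q = 3.
The 5 still-open variables together cover exactly {1, 2, 7, 8, 9} — 5 values for 5 variables — and 8 appears only in N's list, so N = 8.
L and M between them cover only {1, 9} — a naked pair. Remove those values from K, O.
No further eliminations apply; K can still be any of 2, 7.

2, 7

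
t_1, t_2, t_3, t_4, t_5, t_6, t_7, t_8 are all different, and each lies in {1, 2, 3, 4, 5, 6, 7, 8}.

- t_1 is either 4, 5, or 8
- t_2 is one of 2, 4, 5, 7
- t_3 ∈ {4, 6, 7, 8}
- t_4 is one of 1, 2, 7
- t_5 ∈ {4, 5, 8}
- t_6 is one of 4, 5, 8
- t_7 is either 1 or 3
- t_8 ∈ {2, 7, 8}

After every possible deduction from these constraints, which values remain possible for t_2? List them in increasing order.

2, 7

Among the 8 variables, 3 fits only t_7 (and all 8 values in {1, 2, 3, 4, 5, 6, 7, 8} must be used), so t_7 = 3.
Among the 7 still-open variables, 1 fits only t_4 (and all 7 values in {1, 2, 4, 5, 6, 7, 8} must be used), so t_4 = 1.
The 6 still-open variables together cover exactly {2, 4, 5, 6, 7, 8} — 6 values for 6 variables — and 6 appears only in t_3's list, so t_3 = 6.
t_1, t_5, t_6 share exactly the 3 values {4, 5, 8}; by pigeonhole those values go to them, so strike 4, 5, 8 from t_2, t_8.
No further eliminations apply; t_2 can still be any of 2, 7.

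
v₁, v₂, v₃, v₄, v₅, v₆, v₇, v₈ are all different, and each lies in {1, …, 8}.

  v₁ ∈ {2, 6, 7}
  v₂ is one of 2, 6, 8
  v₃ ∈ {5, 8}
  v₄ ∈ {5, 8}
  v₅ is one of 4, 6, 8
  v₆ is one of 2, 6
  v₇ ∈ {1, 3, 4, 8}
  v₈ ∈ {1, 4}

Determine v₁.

7

The 8 variables together cover exactly {1, 2, 3, 4, 5, 6, 7, 8} — 8 values for 8 variables — and 3 appears only in v₇'s list, so v₇ = 3.
Among the 7 still-open variables, 1 fits only v₈ (and all 7 values in {1, 2, 4, 5, 6, 7, 8} must be used), so v₈ = 1.
Among the 6 still-open variables, 4 fits only v₅ (and all 6 values in {2, 4, 5, 6, 7, 8} must be used), so v₅ = 4.
Among the 5 still-open variables, 7 fits only v₁ (and all 5 values in {2, 5, 6, 7, 8} must be used), so v₁ = 7.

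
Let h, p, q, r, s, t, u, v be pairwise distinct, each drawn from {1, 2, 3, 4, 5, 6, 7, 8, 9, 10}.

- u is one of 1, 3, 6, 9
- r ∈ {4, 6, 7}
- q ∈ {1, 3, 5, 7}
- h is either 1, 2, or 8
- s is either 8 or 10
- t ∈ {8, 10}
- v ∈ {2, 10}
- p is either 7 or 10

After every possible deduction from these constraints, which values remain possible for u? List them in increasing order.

3, 6, 9

The 2 variables s and t are confined to {8, 10}, which locks those values in; drop them from h, p, v.
p must be 7 (only option left). Eliminate 7 elsewhere: q, r.
That leaves v = 2. So h can't be 2.
That leaves h = 1. Remove 1 from q, u.
No further eliminations apply; u can still be any of 3, 6, 9.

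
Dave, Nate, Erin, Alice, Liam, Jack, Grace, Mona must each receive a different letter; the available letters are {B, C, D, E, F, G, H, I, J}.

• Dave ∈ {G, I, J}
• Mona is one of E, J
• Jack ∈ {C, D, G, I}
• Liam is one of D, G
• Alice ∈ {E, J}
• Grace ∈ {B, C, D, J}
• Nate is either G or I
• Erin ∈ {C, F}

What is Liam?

Among the 8 variables, B fits only Grace (and all 8 values in {B, C, D, E, F, G, I, J} must be used), so Grace = B.
The 7 still-open variables draw from only 7 values {C, D, E, F, G, I, J}, so each is used; only Erin can be F, hence Erin = F.
The 6 still-open variables draw from only 6 values {C, D, E, G, I, J}, so each is used; only Jack can be C, hence Jack = C.
The 5 still-open variables together cover exactly {D, E, G, I, J} — 5 values for 5 variables — and D appears only in Liam's list, so Liam = D.

D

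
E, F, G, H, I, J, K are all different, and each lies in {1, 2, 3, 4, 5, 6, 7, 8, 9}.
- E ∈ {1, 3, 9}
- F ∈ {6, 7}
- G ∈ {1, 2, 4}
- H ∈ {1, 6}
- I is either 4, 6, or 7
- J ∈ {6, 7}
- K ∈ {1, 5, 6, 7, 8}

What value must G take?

2

F and J share exactly the 2 values {6, 7}; by pigeonhole those values go to them, so strike 6, 7 from H, I, K.
H's domain is down to {1}, so H = 1. So E, G, K can't be 1.
That leaves I = 4. So G can't be 4.
So G = 2.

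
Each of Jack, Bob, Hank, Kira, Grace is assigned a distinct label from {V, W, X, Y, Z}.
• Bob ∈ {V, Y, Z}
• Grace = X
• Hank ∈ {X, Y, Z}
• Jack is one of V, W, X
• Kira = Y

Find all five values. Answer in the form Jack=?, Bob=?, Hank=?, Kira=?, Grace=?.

Jack=W, Bob=V, Hank=Z, Kira=Y, Grace=X

Kira's domain is down to {Y}, so Kira = Y. Eliminate Y elsewhere: Bob, Hank.
That leaves Grace = X. Eliminate X elsewhere: Jack, Hank.
That leaves Hank = Z. Eliminate Z elsewhere: Bob.
That leaves Bob = V. Remove V from Jack.
That leaves Jack = W.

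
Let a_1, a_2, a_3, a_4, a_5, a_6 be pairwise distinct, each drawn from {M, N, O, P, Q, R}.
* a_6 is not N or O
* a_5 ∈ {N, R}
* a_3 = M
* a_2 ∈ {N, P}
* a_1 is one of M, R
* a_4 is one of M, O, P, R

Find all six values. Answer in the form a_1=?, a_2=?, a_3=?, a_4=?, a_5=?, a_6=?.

a_3 has just one choice, so a_3 = M. Eliminate M elsewhere: a_1, a_4, a_6.
a_1's domain is down to {R}, so a_1 = R. So a_4, a_5, a_6 can't be R.
a_5 must be N (only option left). So a_2 can't be N.
a_2 has just one choice, so a_2 = P. Remove P from a_4, a_6.
That leaves a_4 = O.
That leaves a_6 = Q.

a_1=R, a_2=P, a_3=M, a_4=O, a_5=N, a_6=Q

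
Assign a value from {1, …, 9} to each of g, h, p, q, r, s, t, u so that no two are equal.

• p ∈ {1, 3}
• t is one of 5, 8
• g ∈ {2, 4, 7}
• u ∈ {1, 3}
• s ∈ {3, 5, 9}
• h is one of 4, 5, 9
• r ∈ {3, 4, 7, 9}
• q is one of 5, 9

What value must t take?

The 8 variables draw from only 8 values {1, 2, 3, 4, 5, 7, 8, 9}, so each is used; only g can be 2, hence g = 2.
Among the 7 still-open variables, 7 fits only r (and all 7 values in {1, 3, 4, 5, 7, 8, 9} must be used), so r = 7.
The 6 still-open variables draw from only 6 values {1, 3, 4, 5, 8, 9}, so each is used; only h can be 4, hence h = 4.
The 5 still-open variables together cover exactly {1, 3, 5, 8, 9} — 5 values for 5 variables — and 8 appears only in t's list, so t = 8.

8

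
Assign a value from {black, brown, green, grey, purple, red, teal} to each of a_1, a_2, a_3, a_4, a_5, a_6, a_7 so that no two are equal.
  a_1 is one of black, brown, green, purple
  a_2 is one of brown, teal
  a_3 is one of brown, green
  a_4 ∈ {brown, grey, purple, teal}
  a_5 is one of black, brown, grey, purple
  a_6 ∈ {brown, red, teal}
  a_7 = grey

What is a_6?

a_7's domain is down to {grey}, so a_7 = grey. So a_4, a_5 can't be grey.
The 6 still-open variables draw from only 6 values {black, brown, green, purple, red, teal}, so each is used; only a_6 can be red, hence a_6 = red.

red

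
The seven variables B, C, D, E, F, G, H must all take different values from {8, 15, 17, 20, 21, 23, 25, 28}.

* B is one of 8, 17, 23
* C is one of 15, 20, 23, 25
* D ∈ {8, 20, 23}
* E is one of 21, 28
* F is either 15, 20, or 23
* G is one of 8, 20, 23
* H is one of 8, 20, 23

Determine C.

D, G, H share exactly the 3 values {8, 20, 23}; by pigeonhole those values go to them, so strike 8, 20, 23 from B, C, F.
That leaves B = 17.
F's domain is down to {15}, so F = 15. Eliminate 15 elsewhere: C.
So C = 25.

25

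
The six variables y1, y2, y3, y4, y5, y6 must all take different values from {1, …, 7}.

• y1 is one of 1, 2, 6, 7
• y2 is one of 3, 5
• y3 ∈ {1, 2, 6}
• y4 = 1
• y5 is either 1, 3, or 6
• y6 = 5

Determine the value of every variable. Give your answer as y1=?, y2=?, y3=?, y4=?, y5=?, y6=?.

y1=7, y2=3, y3=2, y4=1, y5=6, y6=5

y4 must be 1 (only option left). Strike 1 from y1, y3, y5.
y6 must be 5 (only option left). Remove 5 from y2.
y2 must be 3 (only option left). So y5 can't be 3.
y5 must be 6 (only option left). Remove 6 from y1, y3.
y3 has just one choice, so y3 = 2. So y1 can't be 2.
That leaves y1 = 7.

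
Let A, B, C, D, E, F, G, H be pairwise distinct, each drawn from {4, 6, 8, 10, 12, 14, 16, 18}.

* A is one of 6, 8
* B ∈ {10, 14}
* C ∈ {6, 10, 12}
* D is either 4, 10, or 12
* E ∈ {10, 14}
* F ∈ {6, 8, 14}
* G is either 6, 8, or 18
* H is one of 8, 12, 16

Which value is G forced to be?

Among the 8 variables, 4 fits only D (and all 8 values in {4, 6, 8, 10, 12, 14, 16, 18} must be used), so D = 4.
The 7 still-open variables draw from only 7 values {6, 8, 10, 12, 14, 16, 18}, so each is used; only H can be 16, hence H = 16.
Among the 6 still-open variables, 12 fits only C (and all 6 values in {6, 8, 10, 12, 14, 18} must be used), so C = 12.
The 5 still-open variables draw from only 5 values {6, 8, 10, 14, 18}, so each is used; only G can be 18, hence G = 18.

18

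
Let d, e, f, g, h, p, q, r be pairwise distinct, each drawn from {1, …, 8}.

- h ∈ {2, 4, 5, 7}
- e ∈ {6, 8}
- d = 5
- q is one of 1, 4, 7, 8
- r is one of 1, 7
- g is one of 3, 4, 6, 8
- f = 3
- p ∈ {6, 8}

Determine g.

4

d's domain is down to {5}, so d = 5. Remove 5 from h.
That leaves f = 3. Strike 3 from g.
The 6 still-open variables together cover exactly {1, 2, 4, 6, 7, 8} — 6 values for 6 variables — and 2 appears only in h's list, so h = 2.
The 2 variables e and p are confined to {6, 8}, which locks those values in; drop them from g, q.
So g = 4.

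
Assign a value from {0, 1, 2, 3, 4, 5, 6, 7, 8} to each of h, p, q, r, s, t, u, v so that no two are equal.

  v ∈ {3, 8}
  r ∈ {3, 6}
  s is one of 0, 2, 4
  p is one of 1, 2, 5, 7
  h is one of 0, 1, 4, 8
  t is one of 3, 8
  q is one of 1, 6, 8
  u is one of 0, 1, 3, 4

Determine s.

2

t and v share exactly the 2 values {3, 8}; by pigeonhole those values go to them, so strike 3, 8 from h, q, r, u.
r has just one choice, so r = 6. Strike 6 from q.
That leaves q = 1. So h, p, u can't be 1.
h and u share exactly the 2 values {0, 4}; by pigeonhole those values go to them, so strike 0, 4 from s.
So s = 2.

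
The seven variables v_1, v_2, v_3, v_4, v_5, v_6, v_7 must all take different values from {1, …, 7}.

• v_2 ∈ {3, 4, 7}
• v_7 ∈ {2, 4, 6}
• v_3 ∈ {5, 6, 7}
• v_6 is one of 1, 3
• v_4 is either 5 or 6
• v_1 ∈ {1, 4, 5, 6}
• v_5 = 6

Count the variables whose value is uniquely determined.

4

v_5's domain is down to {6}, so v_5 = 6. Remove 6 from v_1, v_3, v_4, v_7.
That leaves v_4 = 5. Strike 5 from v_1, v_3.
v_3's domain is down to {7}, so v_3 = 7. Eliminate 7 elsewhere: v_2.
The 4 still-open variables draw from only 4 values {1, 2, 3, 4}, so each is used; only v_7 can be 2, hence v_7 = 2.
Determined: v_3=7, v_4=5, v_5=6, v_7=2. The other variables each still have more than one consistent value. That makes 4.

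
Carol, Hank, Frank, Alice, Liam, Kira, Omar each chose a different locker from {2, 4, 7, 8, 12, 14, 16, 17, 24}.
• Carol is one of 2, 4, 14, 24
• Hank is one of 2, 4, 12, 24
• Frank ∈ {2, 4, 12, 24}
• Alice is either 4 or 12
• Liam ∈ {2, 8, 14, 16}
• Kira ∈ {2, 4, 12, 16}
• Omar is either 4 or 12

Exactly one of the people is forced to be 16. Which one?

The 7 variables together cover exactly {2, 4, 8, 12, 14, 16, 24} — 7 values for 7 variables — and 8 appears only in Liam's list, so Liam = 8.
The 6 still-open variables together cover exactly {2, 4, 12, 14, 16, 24} — 6 values for 6 variables — and 14 appears only in Carol's list, so Carol = 14.
The 5 still-open variables together cover exactly {2, 4, 12, 16, 24} — 5 values for 5 variables — and 16 appears only in Kira's list, so Kira = 16.

Kira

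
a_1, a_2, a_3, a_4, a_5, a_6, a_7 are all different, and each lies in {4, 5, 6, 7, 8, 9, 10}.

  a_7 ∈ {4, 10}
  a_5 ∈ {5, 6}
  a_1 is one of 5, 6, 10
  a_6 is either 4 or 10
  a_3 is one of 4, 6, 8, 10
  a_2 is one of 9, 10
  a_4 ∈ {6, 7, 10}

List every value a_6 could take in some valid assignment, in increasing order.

4, 10

The 7 variables draw from only 7 values {4, 5, 6, 7, 8, 9, 10}, so each is used; only a_4 can be 7, hence a_4 = 7.
Among the 6 still-open variables, 8 fits only a_3 (and all 6 values in {4, 5, 6, 8, 9, 10} must be used), so a_3 = 8.
The 5 still-open variables together cover exactly {4, 5, 6, 9, 10} — 5 values for 5 variables — and 9 appears only in a_2's list, so a_2 = 9.
a_6 and a_7 between them cover only {4, 10} — a naked pair. Remove those values from a_1.
No further eliminations apply; a_6 can still be any of 4, 10.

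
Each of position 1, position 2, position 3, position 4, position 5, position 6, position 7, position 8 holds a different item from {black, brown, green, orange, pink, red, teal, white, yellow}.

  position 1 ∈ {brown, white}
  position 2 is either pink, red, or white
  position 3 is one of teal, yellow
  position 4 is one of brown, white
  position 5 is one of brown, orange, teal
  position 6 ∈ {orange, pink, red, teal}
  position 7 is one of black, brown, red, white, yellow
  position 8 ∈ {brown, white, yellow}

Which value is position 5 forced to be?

orange

The 8 variables together cover exactly {black, brown, orange, pink, red, teal, white, yellow} — 8 values for 8 variables — and black appears only in position 7's list, so position 7 = black.
position 1 and position 4 share exactly the 2 values {brown, white}; by pigeonhole those values go to them, so strike brown, white from position 2, position 5, position 8.
position 8 must be yellow (only option left). So position 3 can't be yellow.
position 3 has just one choice, so position 3 = teal. Remove teal from position 5, position 6.
So position 5 = orange.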